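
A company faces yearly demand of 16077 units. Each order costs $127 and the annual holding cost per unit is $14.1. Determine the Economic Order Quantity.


Formula: EOQ = sqrt(2 * D * S / H)
Numerator: 2 * 16077 * 127 = 4083558
2DS/H = 4083558 / 14.1 = 289614.0
EOQ = sqrt(289614.0) = 538.2 units

538.2 units


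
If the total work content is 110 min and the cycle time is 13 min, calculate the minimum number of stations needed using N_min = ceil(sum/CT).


Formula: N_min = ceil(Sum of Task Times / Cycle Time)
N_min = ceil(110 min / 13 min) = ceil(8.4615)
N_min = 9 stations

9


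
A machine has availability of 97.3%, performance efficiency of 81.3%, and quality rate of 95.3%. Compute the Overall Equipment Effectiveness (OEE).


Formula: OEE = Availability * Performance * Quality / 10000
A * P = 97.3% * 81.3% / 100 = 79.1%
OEE = 79.1% * 95.3% / 100 = 75.4%

75.4%


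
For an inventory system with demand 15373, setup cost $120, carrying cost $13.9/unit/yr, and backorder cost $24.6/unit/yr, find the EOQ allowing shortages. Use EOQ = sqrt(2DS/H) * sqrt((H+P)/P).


Formula: EOQ* = sqrt(2DS/H) * sqrt((H+P)/P)
Base EOQ = sqrt(2*15373*120/13.9) = 515.2 units
Correction = sqrt((13.9+24.6)/24.6) = 1.25102
EOQ* = 515.2 * 1.25102 = 644.5 units

644.5 units


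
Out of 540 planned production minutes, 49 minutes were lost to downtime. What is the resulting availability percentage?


Formula: Availability = (Planned Time - Downtime) / Planned Time * 100
Uptime = 540 - 49 = 491 min
Availability = 491 / 540 * 100 = 90.9%

90.9%


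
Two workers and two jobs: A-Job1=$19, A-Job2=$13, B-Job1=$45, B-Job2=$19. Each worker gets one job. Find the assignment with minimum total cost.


Option 1: A->1 + B->2 = $19 + $19 = $38
Option 2: A->2 + B->1 = $13 + $45 = $58
Min cost = min($38, $58) = $38

$38


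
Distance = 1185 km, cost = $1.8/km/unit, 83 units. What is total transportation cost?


TC = dist * cost * units = 1185 * 1.8 * 83 = $177039.00

$177039.00


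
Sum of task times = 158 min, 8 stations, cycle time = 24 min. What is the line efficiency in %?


Formula: Efficiency = Sum of Task Times / (N_stations * CT) * 100
Total station capacity = 8 stations * 24 min = 192 min
Efficiency = 158 / 192 * 100 = 82.3%

82.3%


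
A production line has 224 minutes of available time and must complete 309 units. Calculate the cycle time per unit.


Formula: CT = Available Time / Number of Units
CT = 224 min / 309 units
CT = 0.72 min/unit

0.72 min/unit


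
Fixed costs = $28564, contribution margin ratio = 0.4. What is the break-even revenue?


Formula: BER = Fixed Costs / Contribution Margin Ratio
BER = $28564 / 0.4
BER = $71410.00 (to the nearest cent)

$71410.00


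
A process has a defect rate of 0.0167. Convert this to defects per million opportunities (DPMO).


DPMO = defect_rate * 1000000 = 0.0167 * 1000000

16700


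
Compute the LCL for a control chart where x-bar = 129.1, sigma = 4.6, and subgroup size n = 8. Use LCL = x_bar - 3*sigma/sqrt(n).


LCL = 129.1 - 3 * 4.6 / sqrt(8)

124.22


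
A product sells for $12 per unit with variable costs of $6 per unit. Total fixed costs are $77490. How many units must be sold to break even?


Formula: BEQ = Fixed Costs / (Price - Variable Cost)
Contribution margin = $12 - $6 = $6/unit
BEQ = ceil($77490 / $6/unit) = ceil(12915.0) = 12915 units

12915 units


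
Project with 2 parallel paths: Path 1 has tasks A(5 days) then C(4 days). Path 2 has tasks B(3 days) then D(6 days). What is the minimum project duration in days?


Path 1 = 5 + 4 = 9 days
Path 2 = 3 + 6 = 9 days
Duration = max(9, 9) = 9 days

9 days


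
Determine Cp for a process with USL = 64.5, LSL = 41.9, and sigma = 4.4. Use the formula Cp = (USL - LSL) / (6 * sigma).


Cp = (64.5 - 41.9) / (6 * 4.4)

0.86


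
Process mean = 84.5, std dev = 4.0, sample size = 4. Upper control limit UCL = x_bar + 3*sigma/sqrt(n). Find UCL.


UCL = 84.5 + 3 * 4.0 / sqrt(4)

90.5


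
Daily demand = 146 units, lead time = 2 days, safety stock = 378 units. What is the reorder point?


Formula: ROP = (Daily Demand * Lead Time) + Safety Stock
Demand during lead time = 146 * 2 = 292 units
ROP = 292 + 378 = 670 units

670 units


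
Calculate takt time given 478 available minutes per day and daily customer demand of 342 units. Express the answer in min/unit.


Formula: Takt Time = Available Production Time / Customer Demand
Takt = 478 min/day / 342 units/day
Takt = 1.4 min/unit

1.4 min/unit


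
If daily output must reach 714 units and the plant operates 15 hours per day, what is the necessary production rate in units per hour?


Formula: Production Rate = Daily Demand / Available Hours
Rate = 714 units/day / 15 hours/day
Rate = 47.6 units/hour

47.6 units/hour


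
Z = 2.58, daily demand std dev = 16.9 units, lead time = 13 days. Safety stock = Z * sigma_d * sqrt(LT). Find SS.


Formula: SS = z * sigma_d * sqrt(LT)
sqrt(LT) = sqrt(13) = 3.6056
SS = 2.58 * 16.9 * 3.6056
SS = 157.2 units

157.2 units


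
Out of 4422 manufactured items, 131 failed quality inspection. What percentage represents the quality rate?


Formula: Quality Rate = Good Pieces / Total Pieces * 100
Good pieces = 4422 - 131 = 4291
QR = 4291 / 4422 * 100 = 97.0%

97.0%


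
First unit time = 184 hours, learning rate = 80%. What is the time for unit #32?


Formula: T_n = T_1 * (learning_rate)^(log2(n)) where learning_rate = rate/100
Doublings = log2(32) = 5
T_n = 184 * 0.8^5
T_n = 184 * 0.3277 = 60.3 hours

60.3 hours


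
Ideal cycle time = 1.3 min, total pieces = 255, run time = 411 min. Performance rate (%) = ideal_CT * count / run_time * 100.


Formula: Performance = (Ideal CT * Total Count) / Run Time * 100
Ideal output time = 1.3 * 255 = 331.5 min
Performance = 331.5 / 411 * 100 = 80.7%

80.7%


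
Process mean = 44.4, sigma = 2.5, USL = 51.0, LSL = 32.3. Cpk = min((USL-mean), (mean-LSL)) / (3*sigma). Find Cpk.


Cpu = (51.0 - 44.4) / (3 * 2.5) = 0.88
Cpl = (44.4 - 32.3) / (3 * 2.5) = 1.61
Cpk = min(0.88, 1.61) = 0.88

0.88


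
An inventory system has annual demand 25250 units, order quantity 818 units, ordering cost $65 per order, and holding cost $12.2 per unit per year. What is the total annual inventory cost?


TC = 25250/818 * 65 + 818/2 * 12.2

$6996.22


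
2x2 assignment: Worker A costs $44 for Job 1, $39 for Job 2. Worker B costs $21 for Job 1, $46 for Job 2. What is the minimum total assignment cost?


Option 1: A->1 + B->2 = $44 + $46 = $90
Option 2: A->2 + B->1 = $39 + $21 = $60
Min cost = min($90, $60) = $60

$60


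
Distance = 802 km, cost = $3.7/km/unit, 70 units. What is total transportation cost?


TC = dist * cost * units = 802 * 3.7 * 70 = $207718.00

$207718.00


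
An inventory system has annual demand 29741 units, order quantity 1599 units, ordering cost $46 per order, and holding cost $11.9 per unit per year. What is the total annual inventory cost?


TC = 29741/1599 * 46 + 1599/2 * 11.9

$10369.64


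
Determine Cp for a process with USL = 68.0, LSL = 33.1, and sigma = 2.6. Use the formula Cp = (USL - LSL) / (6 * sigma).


Cp = (68.0 - 33.1) / (6 * 2.6)

2.24


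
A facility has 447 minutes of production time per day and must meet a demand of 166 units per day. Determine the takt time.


Formula: Takt Time = Available Production Time / Customer Demand
Takt = 447 min/day / 166 units/day
Takt = 2.69 min/unit

2.69 min/unit


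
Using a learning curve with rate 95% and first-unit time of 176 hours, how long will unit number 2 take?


Formula: T_n = T_1 * (learning_rate)^(log2(n)) where learning_rate = rate/100
Doublings = log2(2) = 1
T_n = 176 * 0.95^1
T_n = 176 * 0.95 = 167.2 hours

167.2 hours


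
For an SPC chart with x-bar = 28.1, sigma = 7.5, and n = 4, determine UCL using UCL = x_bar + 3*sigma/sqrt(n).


UCL = 28.1 + 3 * 7.5 / sqrt(4)

39.35


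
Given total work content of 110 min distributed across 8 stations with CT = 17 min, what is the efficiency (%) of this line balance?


Formula: Efficiency = Sum of Task Times / (N_stations * CT) * 100
Total station capacity = 8 stations * 17 min = 136 min
Efficiency = 110 / 136 * 100 = 80.9%

80.9%


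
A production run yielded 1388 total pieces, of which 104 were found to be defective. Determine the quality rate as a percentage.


Formula: Quality Rate = Good Pieces / Total Pieces * 100
Good pieces = 1388 - 104 = 1284
QR = 1284 / 1388 * 100 = 92.5%

92.5%


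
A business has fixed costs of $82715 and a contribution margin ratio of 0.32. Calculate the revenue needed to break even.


Formula: BER = Fixed Costs / Contribution Margin Ratio
BER = $82715 / 0.32
BER = $258484.38 (to the nearest cent)

$258484.38


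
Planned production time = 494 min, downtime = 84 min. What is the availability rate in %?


Formula: Availability = (Planned Time - Downtime) / Planned Time * 100
Uptime = 494 - 84 = 410 min
Availability = 410 / 494 * 100 = 83.0%

83.0%


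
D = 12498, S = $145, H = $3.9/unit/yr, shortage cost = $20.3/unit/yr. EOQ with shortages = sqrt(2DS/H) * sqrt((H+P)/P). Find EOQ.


Formula: EOQ* = sqrt(2DS/H) * sqrt((H+P)/P)
Base EOQ = sqrt(2*12498*145/3.9) = 964.02 units
Correction = sqrt((3.9+20.3)/20.3) = 1.09184
EOQ* = 964.02 * 1.09184 = 1052.6 units

1052.6 units


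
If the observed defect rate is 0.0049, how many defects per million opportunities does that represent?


DPMO = defect_rate * 1000000 = 0.0049 * 1000000

4900


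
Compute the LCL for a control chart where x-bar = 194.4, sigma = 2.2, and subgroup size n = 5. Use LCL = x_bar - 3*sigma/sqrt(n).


LCL = 194.4 - 3 * 2.2 / sqrt(5)

191.45


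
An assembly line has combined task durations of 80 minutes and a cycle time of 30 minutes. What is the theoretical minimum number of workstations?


Formula: N_min = ceil(Sum of Task Times / Cycle Time)
N_min = ceil(80 min / 30 min) = ceil(2.6667)
N_min = 3 stations

3


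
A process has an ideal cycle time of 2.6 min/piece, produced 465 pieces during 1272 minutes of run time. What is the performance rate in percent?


Formula: Performance = (Ideal CT * Total Count) / Run Time * 100
Ideal output time = 2.6 * 465 = 1209.0 min
Performance = 1209.0 / 1272 * 100 = 95.0%

95.0%


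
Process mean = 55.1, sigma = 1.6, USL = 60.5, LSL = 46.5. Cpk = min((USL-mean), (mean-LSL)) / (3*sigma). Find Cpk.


Cpu = (60.5 - 55.1) / (3 * 1.6) = 1.13
Cpl = (55.1 - 46.5) / (3 * 1.6) = 1.79
Cpk = min(1.13, 1.79) = 1.13

1.13


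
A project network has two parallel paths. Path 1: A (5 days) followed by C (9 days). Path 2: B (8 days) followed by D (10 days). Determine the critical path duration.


Path 1 = 5 + 9 = 14 days
Path 2 = 8 + 10 = 18 days
Duration = max(14, 18) = 18 days

18 days


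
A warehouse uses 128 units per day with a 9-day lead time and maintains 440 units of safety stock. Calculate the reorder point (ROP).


Formula: ROP = (Daily Demand * Lead Time) + Safety Stock
Demand during lead time = 128 * 9 = 1152 units
ROP = 1152 + 440 = 1592 units

1592 units


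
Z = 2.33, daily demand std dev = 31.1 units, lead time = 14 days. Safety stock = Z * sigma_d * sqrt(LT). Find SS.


Formula: SS = z * sigma_d * sqrt(LT)
sqrt(LT) = sqrt(14) = 3.7417
SS = 2.33 * 31.1 * 3.7417
SS = 271.1 units

271.1 units


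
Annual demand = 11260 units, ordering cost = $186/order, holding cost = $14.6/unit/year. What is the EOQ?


Formula: EOQ = sqrt(2 * D * S / H)
Numerator: 2 * 11260 * 186 = 4188720
2DS/H = 4188720 / 14.6 = 286898.6
EOQ = sqrt(286898.6) = 535.6 units

535.6 units


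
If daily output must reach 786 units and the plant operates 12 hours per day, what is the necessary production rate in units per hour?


Formula: Production Rate = Daily Demand / Available Hours
Rate = 786 units/day / 12 hours/day
Rate = 65.5 units/hour

65.5 units/hour


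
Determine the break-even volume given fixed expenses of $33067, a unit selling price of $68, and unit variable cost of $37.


Formula: BEQ = Fixed Costs / (Price - Variable Cost)
Contribution margin = $68 - $37 = $31/unit
BEQ = ceil($33067 / $31/unit) = ceil(1066.68) = 1067 units

1067 units


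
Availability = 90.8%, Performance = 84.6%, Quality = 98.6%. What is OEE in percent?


Formula: OEE = Availability * Performance * Quality / 10000
A * P = 90.8% * 84.6% / 100 = 76.82%
OEE = 76.82% * 98.6% / 100 = 75.7%

75.7%


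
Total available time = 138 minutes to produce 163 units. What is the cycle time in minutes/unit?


Formula: CT = Available Time / Number of Units
CT = 138 min / 163 units
CT = 0.85 min/unit

0.85 min/unit


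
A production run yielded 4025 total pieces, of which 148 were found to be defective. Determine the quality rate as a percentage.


Formula: Quality Rate = Good Pieces / Total Pieces * 100
Good pieces = 4025 - 148 = 3877
QR = 3877 / 4025 * 100 = 96.3%

96.3%


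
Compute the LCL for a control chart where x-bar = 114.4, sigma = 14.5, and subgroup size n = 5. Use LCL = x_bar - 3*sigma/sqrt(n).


LCL = 114.4 - 3 * 14.5 / sqrt(5)

94.95


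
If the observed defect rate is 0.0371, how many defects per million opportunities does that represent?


DPMO = defect_rate * 1000000 = 0.0371 * 1000000

37100


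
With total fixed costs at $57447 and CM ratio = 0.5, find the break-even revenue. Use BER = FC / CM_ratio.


Formula: BER = Fixed Costs / Contribution Margin Ratio
BER = $57447 / 0.5
BER = $114894.00 (to the nearest cent)

$114894.00


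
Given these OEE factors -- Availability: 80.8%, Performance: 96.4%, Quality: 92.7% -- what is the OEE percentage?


Formula: OEE = Availability * Performance * Quality / 10000
A * P = 80.8% * 96.4% / 100 = 77.89%
OEE = 77.89% * 92.7% / 100 = 72.2%

72.2%


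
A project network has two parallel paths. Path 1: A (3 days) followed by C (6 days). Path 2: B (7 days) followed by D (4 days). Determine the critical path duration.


Path 1 = 3 + 6 = 9 days
Path 2 = 7 + 4 = 11 days
Duration = max(9, 11) = 11 days

11 days


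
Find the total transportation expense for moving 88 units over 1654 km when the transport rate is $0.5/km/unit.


TC = dist * cost * units = 1654 * 0.5 * 88 = $72776.00

$72776.00


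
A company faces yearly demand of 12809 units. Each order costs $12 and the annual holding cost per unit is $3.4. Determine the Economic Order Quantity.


Formula: EOQ = sqrt(2 * D * S / H)
Numerator: 2 * 12809 * 12 = 307416
2DS/H = 307416 / 3.4 = 90416.5
EOQ = sqrt(90416.5) = 300.7 units

300.7 units


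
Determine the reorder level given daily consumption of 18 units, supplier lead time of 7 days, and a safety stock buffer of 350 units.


Formula: ROP = (Daily Demand * Lead Time) + Safety Stock
Demand during lead time = 18 * 7 = 126 units
ROP = 126 + 350 = 476 units

476 units


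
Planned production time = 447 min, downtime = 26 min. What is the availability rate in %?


Formula: Availability = (Planned Time - Downtime) / Planned Time * 100
Uptime = 447 - 26 = 421 min
Availability = 421 / 447 * 100 = 94.2%

94.2%


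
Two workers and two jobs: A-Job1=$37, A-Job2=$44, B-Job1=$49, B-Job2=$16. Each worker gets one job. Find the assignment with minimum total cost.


Option 1: A->1 + B->2 = $37 + $16 = $53
Option 2: A->2 + B->1 = $44 + $49 = $93
Min cost = min($53, $93) = $53

$53


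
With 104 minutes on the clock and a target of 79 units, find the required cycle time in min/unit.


Formula: CT = Available Time / Number of Units
CT = 104 min / 79 units
CT = 1.32 min/unit

1.32 min/unit


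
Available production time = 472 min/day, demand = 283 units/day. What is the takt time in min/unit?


Formula: Takt Time = Available Production Time / Customer Demand
Takt = 472 min/day / 283 units/day
Takt = 1.67 min/unit

1.67 min/unit


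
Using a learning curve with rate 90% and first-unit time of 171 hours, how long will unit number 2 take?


Formula: T_n = T_1 * (learning_rate)^(log2(n)) where learning_rate = rate/100
Doublings = log2(2) = 1
T_n = 171 * 0.9^1
T_n = 171 * 0.9 = 153.9 hours

153.9 hours


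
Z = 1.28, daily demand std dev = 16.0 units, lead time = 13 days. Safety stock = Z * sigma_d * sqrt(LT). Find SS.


Formula: SS = z * sigma_d * sqrt(LT)
sqrt(LT) = sqrt(13) = 3.6056
SS = 1.28 * 16.0 * 3.6056
SS = 73.8 units

73.8 units


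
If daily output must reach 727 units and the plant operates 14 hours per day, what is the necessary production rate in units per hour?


Formula: Production Rate = Daily Demand / Available Hours
Rate = 727 units/day / 14 hours/day
Rate = 51.9 units/hour

51.9 units/hour


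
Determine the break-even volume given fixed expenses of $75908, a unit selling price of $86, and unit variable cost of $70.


Formula: BEQ = Fixed Costs / (Price - Variable Cost)
Contribution margin = $86 - $70 = $16/unit
BEQ = ceil($75908 / $16/unit) = ceil(4744.25) = 4745 units

4745 units


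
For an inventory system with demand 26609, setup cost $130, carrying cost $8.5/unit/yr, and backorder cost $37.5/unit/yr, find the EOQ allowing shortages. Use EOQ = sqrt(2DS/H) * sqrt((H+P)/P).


Formula: EOQ* = sqrt(2DS/H) * sqrt((H+P)/P)
Base EOQ = sqrt(2*26609*130/8.5) = 902.18 units
Correction = sqrt((8.5+37.5)/37.5) = 1.10755
EOQ* = 902.18 * 1.10755 = 999.2 units

999.2 units


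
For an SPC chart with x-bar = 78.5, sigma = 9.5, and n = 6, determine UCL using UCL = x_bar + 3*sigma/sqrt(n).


UCL = 78.5 + 3 * 9.5 / sqrt(6)

90.14


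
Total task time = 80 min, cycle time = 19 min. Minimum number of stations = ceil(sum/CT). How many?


Formula: N_min = ceil(Sum of Task Times / Cycle Time)
N_min = ceil(80 min / 19 min) = ceil(4.2105)
N_min = 5 stations

5


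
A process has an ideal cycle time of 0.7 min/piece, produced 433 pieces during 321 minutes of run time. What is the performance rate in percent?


Formula: Performance = (Ideal CT * Total Count) / Run Time * 100
Ideal output time = 0.7 * 433 = 303.1 min
Performance = 303.1 / 321 * 100 = 94.4%

94.4%


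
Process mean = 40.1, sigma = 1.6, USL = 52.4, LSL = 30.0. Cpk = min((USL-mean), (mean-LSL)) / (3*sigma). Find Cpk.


Cpu = (52.4 - 40.1) / (3 * 1.6) = 2.56
Cpl = (40.1 - 30.0) / (3 * 1.6) = 2.1
Cpk = min(2.56, 2.1) = 2.1

2.1


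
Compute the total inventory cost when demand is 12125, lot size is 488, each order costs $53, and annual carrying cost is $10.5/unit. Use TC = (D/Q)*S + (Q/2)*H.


TC = 12125/488 * 53 + 488/2 * 10.5

$3878.85


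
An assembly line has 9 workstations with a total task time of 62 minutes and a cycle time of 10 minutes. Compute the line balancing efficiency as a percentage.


Formula: Efficiency = Sum of Task Times / (N_stations * CT) * 100
Total station capacity = 9 stations * 10 min = 90 min
Efficiency = 62 / 90 * 100 = 68.9%

68.9%


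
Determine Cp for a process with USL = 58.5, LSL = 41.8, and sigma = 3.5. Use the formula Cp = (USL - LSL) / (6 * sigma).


Cp = (58.5 - 41.8) / (6 * 3.5)

0.8


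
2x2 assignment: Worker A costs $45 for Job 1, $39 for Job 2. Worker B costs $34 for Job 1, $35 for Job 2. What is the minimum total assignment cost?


Option 1: A->1 + B->2 = $45 + $35 = $80
Option 2: A->2 + B->1 = $39 + $34 = $73
Min cost = min($80, $73) = $73

$73


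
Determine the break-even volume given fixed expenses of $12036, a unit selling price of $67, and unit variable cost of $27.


Formula: BEQ = Fixed Costs / (Price - Variable Cost)
Contribution margin = $67 - $27 = $40/unit
BEQ = ceil($12036 / $40/unit) = ceil(300.9) = 301 units

301 units


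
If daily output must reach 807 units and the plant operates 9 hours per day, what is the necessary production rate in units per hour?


Formula: Production Rate = Daily Demand / Available Hours
Rate = 807 units/day / 9 hours/day
Rate = 89.7 units/hour

89.7 units/hour


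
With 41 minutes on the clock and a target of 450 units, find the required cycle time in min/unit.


Formula: CT = Available Time / Number of Units
CT = 41 min / 450 units
CT = 0.09 min/unit

0.09 min/unit


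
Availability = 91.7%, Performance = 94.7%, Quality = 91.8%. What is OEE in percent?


Formula: OEE = Availability * Performance * Quality / 10000
A * P = 91.7% * 94.7% / 100 = 86.84%
OEE = 86.84% * 91.8% / 100 = 79.7%

79.7%


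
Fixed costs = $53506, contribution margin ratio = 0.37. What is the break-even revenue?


Formula: BER = Fixed Costs / Contribution Margin Ratio
BER = $53506 / 0.37
BER = $144610.81 (to the nearest cent)

$144610.81


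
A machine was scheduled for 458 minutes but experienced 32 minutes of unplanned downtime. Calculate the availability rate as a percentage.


Formula: Availability = (Planned Time - Downtime) / Planned Time * 100
Uptime = 458 - 32 = 426 min
Availability = 426 / 458 * 100 = 93.0%

93.0%


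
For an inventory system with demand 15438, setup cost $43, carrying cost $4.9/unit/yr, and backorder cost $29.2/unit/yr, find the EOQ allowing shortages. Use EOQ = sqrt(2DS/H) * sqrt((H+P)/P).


Formula: EOQ* = sqrt(2DS/H) * sqrt((H+P)/P)
Base EOQ = sqrt(2*15438*43/4.9) = 520.53 units
Correction = sqrt((4.9+29.2)/29.2) = 1.08065
EOQ* = 520.53 * 1.08065 = 562.5 units

562.5 units


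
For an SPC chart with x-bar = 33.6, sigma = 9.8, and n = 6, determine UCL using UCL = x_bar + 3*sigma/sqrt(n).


UCL = 33.6 + 3 * 9.8 / sqrt(6)

45.6


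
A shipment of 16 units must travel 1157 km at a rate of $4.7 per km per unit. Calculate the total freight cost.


TC = dist * cost * units = 1157 * 4.7 * 16 = $87006.40

$87006.40


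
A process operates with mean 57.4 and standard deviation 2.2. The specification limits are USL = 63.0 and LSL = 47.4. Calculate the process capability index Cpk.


Cpu = (63.0 - 57.4) / (3 * 2.2) = 0.85
Cpl = (57.4 - 47.4) / (3 * 2.2) = 1.52
Cpk = min(0.85, 1.52) = 0.85

0.85


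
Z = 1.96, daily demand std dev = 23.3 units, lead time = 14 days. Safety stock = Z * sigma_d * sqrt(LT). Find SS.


Formula: SS = z * sigma_d * sqrt(LT)
sqrt(LT) = sqrt(14) = 3.7417
SS = 1.96 * 23.3 * 3.7417
SS = 170.9 units

170.9 units


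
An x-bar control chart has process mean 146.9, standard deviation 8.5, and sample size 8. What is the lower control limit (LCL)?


LCL = 146.9 - 3 * 8.5 / sqrt(8)

137.88


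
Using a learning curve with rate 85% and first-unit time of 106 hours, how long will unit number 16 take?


Formula: T_n = T_1 * (learning_rate)^(log2(n)) where learning_rate = rate/100
Doublings = log2(16) = 4
T_n = 106 * 0.85^4
T_n = 106 * 0.522 = 55.3 hours

55.3 hours


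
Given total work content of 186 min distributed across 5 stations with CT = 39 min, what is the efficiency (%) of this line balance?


Formula: Efficiency = Sum of Task Times / (N_stations * CT) * 100
Total station capacity = 5 stations * 39 min = 195 min
Efficiency = 186 / 195 * 100 = 95.4%

95.4%


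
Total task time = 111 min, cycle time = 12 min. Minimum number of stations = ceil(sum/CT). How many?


Formula: N_min = ceil(Sum of Task Times / Cycle Time)
N_min = ceil(111 min / 12 min) = ceil(9.25)
N_min = 10 stations

10


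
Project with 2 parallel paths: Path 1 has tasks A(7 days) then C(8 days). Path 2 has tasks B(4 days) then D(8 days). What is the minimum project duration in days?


Path 1 = 7 + 8 = 15 days
Path 2 = 4 + 8 = 12 days
Duration = max(15, 12) = 15 days

15 days


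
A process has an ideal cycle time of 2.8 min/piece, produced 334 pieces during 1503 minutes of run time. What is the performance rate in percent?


Formula: Performance = (Ideal CT * Total Count) / Run Time * 100
Ideal output time = 2.8 * 334 = 935.2 min
Performance = 935.2 / 1503 * 100 = 62.2%

62.2%


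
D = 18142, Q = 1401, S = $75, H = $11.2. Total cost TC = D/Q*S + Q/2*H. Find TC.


TC = 18142/1401 * 75 + 1401/2 * 11.2

$8816.80


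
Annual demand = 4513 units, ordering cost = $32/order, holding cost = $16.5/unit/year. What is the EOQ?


Formula: EOQ = sqrt(2 * D * S / H)
Numerator: 2 * 4513 * 32 = 288832
2DS/H = 288832 / 16.5 = 17505.0
EOQ = sqrt(17505.0) = 132.3 units

132.3 units


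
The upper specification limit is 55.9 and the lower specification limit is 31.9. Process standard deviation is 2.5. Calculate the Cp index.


Cp = (55.9 - 31.9) / (6 * 2.5)

1.6


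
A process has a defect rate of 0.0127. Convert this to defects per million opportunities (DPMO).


DPMO = defect_rate * 1000000 = 0.0127 * 1000000

12700


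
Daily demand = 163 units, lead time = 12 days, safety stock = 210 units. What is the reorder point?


Formula: ROP = (Daily Demand * Lead Time) + Safety Stock
Demand during lead time = 163 * 12 = 1956 units
ROP = 1956 + 210 = 2166 units

2166 units


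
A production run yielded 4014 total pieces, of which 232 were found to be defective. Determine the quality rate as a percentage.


Formula: Quality Rate = Good Pieces / Total Pieces * 100
Good pieces = 4014 - 232 = 3782
QR = 3782 / 4014 * 100 = 94.2%

94.2%


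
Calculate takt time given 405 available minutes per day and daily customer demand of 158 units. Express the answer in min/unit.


Formula: Takt Time = Available Production Time / Customer Demand
Takt = 405 min/day / 158 units/day
Takt = 2.56 min/unit

2.56 min/unit


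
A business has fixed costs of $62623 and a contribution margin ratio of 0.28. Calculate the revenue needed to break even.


Formula: BER = Fixed Costs / Contribution Margin Ratio
BER = $62623 / 0.28
BER = $223653.57 (to the nearest cent)

$223653.57


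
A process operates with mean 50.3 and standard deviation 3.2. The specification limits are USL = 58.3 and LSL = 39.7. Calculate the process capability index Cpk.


Cpu = (58.3 - 50.3) / (3 * 3.2) = 0.83
Cpl = (50.3 - 39.7) / (3 * 3.2) = 1.1
Cpk = min(0.83, 1.1) = 0.83

0.83


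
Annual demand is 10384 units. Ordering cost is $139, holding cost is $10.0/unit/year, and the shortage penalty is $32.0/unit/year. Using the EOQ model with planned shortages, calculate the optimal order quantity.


Formula: EOQ* = sqrt(2DS/H) * sqrt((H+P)/P)
Base EOQ = sqrt(2*10384*139/10.0) = 537.29 units
Correction = sqrt((10.0+32.0)/32.0) = 1.14564
EOQ* = 537.29 * 1.14564 = 615.5 units

615.5 units


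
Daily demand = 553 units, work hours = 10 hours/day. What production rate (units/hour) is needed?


Formula: Production Rate = Daily Demand / Available Hours
Rate = 553 units/day / 10 hours/day
Rate = 55.3 units/hour

55.3 units/hour


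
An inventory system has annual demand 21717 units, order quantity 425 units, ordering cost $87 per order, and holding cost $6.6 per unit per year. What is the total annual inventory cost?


TC = 21717/425 * 87 + 425/2 * 6.6

$5848.10


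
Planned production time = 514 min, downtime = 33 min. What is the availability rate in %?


Formula: Availability = (Planned Time - Downtime) / Planned Time * 100
Uptime = 514 - 33 = 481 min
Availability = 481 / 514 * 100 = 93.6%

93.6%


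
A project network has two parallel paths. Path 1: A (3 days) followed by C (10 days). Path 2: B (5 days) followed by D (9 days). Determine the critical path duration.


Path 1 = 3 + 10 = 13 days
Path 2 = 5 + 9 = 14 days
Duration = max(13, 14) = 14 days

14 days


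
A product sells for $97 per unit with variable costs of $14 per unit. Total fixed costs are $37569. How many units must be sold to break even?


Formula: BEQ = Fixed Costs / (Price - Variable Cost)
Contribution margin = $97 - $14 = $83/unit
BEQ = ceil($37569 / $83/unit) = ceil(452.64) = 453 units

453 units


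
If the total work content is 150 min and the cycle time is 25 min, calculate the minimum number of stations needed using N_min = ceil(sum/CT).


Formula: N_min = ceil(Sum of Task Times / Cycle Time)
N_min = ceil(150 min / 25 min) = ceil(6.0)
N_min = 6 stations

6


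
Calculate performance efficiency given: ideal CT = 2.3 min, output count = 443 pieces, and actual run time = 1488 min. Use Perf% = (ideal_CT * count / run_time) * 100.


Formula: Performance = (Ideal CT * Total Count) / Run Time * 100
Ideal output time = 2.3 * 443 = 1018.9 min
Performance = 1018.9 / 1488 * 100 = 68.5%

68.5%


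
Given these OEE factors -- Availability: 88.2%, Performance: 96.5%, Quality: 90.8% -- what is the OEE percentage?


Formula: OEE = Availability * Performance * Quality / 10000
A * P = 88.2% * 96.5% / 100 = 85.11%
OEE = 85.11% * 90.8% / 100 = 77.3%

77.3%


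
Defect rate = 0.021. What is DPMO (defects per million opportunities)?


DPMO = defect_rate * 1000000 = 0.021 * 1000000

21000


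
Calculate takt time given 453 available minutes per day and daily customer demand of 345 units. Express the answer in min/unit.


Formula: Takt Time = Available Production Time / Customer Demand
Takt = 453 min/day / 345 units/day
Takt = 1.31 min/unit

1.31 min/unit


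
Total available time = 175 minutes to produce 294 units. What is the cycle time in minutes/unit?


Formula: CT = Available Time / Number of Units
CT = 175 min / 294 units
CT = 0.6 min/unit

0.6 min/unit


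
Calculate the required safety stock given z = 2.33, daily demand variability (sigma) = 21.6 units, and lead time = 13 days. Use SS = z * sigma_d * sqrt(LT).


Formula: SS = z * sigma_d * sqrt(LT)
sqrt(LT) = sqrt(13) = 3.6056
SS = 2.33 * 21.6 * 3.6056
SS = 181.5 units

181.5 units


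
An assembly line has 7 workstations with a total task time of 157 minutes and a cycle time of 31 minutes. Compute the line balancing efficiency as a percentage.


Formula: Efficiency = Sum of Task Times / (N_stations * CT) * 100
Total station capacity = 7 stations * 31 min = 217 min
Efficiency = 157 / 217 * 100 = 72.4%

72.4%


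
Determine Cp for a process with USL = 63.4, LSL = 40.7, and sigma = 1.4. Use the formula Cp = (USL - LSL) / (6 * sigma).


Cp = (63.4 - 40.7) / (6 * 1.4)

2.7


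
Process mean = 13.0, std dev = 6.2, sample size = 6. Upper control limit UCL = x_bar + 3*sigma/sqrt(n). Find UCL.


UCL = 13.0 + 3 * 6.2 / sqrt(6)

20.59


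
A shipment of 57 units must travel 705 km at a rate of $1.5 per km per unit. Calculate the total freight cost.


TC = dist * cost * units = 705 * 1.5 * 57 = $60277.50

$60277.50


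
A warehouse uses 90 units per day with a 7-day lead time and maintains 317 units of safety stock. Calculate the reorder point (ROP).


Formula: ROP = (Daily Demand * Lead Time) + Safety Stock
Demand during lead time = 90 * 7 = 630 units
ROP = 630 + 317 = 947 units

947 units


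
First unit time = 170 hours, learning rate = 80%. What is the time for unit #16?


Formula: T_n = T_1 * (learning_rate)^(log2(n)) where learning_rate = rate/100
Doublings = log2(16) = 4
T_n = 170 * 0.8^4
T_n = 170 * 0.4096 = 69.6 hours

69.6 hours


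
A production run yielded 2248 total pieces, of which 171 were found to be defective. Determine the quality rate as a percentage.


Formula: Quality Rate = Good Pieces / Total Pieces * 100
Good pieces = 2248 - 171 = 2077
QR = 2077 / 2248 * 100 = 92.4%

92.4%


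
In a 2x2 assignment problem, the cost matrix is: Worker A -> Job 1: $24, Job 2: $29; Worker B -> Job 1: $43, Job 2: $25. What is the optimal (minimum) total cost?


Option 1: A->1 + B->2 = $24 + $25 = $49
Option 2: A->2 + B->1 = $29 + $43 = $72
Min cost = min($49, $72) = $49

$49


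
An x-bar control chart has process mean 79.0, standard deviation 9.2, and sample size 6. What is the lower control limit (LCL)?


LCL = 79.0 - 3 * 9.2 / sqrt(6)

67.73


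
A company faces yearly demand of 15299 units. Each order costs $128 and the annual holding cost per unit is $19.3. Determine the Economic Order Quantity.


Formula: EOQ = sqrt(2 * D * S / H)
Numerator: 2 * 15299 * 128 = 3916544
2DS/H = 3916544 / 19.3 = 202929.7
EOQ = sqrt(202929.7) = 450.5 units

450.5 units


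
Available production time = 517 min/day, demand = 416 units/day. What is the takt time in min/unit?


Formula: Takt Time = Available Production Time / Customer Demand
Takt = 517 min/day / 416 units/day
Takt = 1.24 min/unit

1.24 min/unit


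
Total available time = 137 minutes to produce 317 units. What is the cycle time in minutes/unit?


Formula: CT = Available Time / Number of Units
CT = 137 min / 317 units
CT = 0.43 min/unit

0.43 min/unit


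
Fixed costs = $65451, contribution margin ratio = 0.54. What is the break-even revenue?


Formula: BER = Fixed Costs / Contribution Margin Ratio
BER = $65451 / 0.54
BER = $121205.56 (to the nearest cent)

$121205.56


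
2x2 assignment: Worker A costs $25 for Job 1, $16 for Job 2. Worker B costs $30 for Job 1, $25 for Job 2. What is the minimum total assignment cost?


Option 1: A->1 + B->2 = $25 + $25 = $50
Option 2: A->2 + B->1 = $16 + $30 = $46
Min cost = min($50, $46) = $46

$46


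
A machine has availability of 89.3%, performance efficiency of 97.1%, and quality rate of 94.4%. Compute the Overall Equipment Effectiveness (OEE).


Formula: OEE = Availability * Performance * Quality / 10000
A * P = 89.3% * 97.1% / 100 = 86.71%
OEE = 86.71% * 94.4% / 100 = 81.9%

81.9%


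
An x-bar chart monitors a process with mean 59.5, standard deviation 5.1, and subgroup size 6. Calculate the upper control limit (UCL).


UCL = 59.5 + 3 * 5.1 / sqrt(6)

65.75


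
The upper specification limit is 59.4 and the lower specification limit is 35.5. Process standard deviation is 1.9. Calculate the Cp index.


Cp = (59.4 - 35.5) / (6 * 1.9)

2.1


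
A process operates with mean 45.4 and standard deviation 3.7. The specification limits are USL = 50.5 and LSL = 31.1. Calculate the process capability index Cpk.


Cpu = (50.5 - 45.4) / (3 * 3.7) = 0.46
Cpl = (45.4 - 31.1) / (3 * 3.7) = 1.29
Cpk = min(0.46, 1.29) = 0.46

0.46


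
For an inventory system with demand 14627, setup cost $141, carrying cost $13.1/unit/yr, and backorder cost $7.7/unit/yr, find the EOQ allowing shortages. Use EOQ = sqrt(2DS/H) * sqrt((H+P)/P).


Formula: EOQ* = sqrt(2DS/H) * sqrt((H+P)/P)
Base EOQ = sqrt(2*14627*141/13.1) = 561.13 units
Correction = sqrt((13.1+7.7)/7.7) = 1.64356
EOQ* = 561.13 * 1.64356 = 922.3 units

922.3 units


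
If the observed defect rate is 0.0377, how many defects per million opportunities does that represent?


DPMO = defect_rate * 1000000 = 0.0377 * 1000000

37700


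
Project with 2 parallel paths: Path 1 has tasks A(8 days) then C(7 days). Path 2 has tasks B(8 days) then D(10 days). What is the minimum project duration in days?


Path 1 = 8 + 7 = 15 days
Path 2 = 8 + 10 = 18 days
Duration = max(15, 18) = 18 days

18 days


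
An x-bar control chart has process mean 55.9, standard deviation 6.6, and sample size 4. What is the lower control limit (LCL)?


LCL = 55.9 - 3 * 6.6 / sqrt(4)

46.0


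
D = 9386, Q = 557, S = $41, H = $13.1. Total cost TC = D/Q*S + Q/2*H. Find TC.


TC = 9386/557 * 41 + 557/2 * 13.1

$4339.24


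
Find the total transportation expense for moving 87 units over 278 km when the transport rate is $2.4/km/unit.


TC = dist * cost * units = 278 * 2.4 * 87 = $58046.40

$58046.40


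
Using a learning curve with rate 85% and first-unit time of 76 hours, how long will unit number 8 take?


Formula: T_n = T_1 * (learning_rate)^(log2(n)) where learning_rate = rate/100
Doublings = log2(8) = 3
T_n = 76 * 0.85^3
T_n = 76 * 0.6141 = 46.7 hours

46.7 hours


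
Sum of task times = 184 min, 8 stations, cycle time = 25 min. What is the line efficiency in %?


Formula: Efficiency = Sum of Task Times / (N_stations * CT) * 100
Total station capacity = 8 stations * 25 min = 200 min
Efficiency = 184 / 200 * 100 = 92.0%

92.0%


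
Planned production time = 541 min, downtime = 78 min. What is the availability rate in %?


Formula: Availability = (Planned Time - Downtime) / Planned Time * 100
Uptime = 541 - 78 = 463 min
Availability = 463 / 541 * 100 = 85.6%

85.6%


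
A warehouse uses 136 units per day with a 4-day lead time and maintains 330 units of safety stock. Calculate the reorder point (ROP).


Formula: ROP = (Daily Demand * Lead Time) + Safety Stock
Demand during lead time = 136 * 4 = 544 units
ROP = 544 + 330 = 874 units

874 units


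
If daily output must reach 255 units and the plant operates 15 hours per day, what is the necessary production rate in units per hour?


Formula: Production Rate = Daily Demand / Available Hours
Rate = 255 units/day / 15 hours/day
Rate = 17.0 units/hour

17.0 units/hour


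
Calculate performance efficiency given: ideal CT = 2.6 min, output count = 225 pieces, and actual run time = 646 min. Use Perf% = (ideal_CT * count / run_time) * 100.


Formula: Performance = (Ideal CT * Total Count) / Run Time * 100
Ideal output time = 2.6 * 225 = 585.0 min
Performance = 585.0 / 646 * 100 = 90.6%

90.6%


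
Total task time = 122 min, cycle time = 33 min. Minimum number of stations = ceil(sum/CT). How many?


Formula: N_min = ceil(Sum of Task Times / Cycle Time)
N_min = ceil(122 min / 33 min) = ceil(3.697)
N_min = 4 stations

4


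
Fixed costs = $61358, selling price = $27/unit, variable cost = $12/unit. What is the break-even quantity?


Formula: BEQ = Fixed Costs / (Price - Variable Cost)
Contribution margin = $27 - $12 = $15/unit
BEQ = ceil($61358 / $15/unit) = ceil(4090.53) = 4091 units

4091 units


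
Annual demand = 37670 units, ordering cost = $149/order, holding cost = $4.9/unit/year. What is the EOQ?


Formula: EOQ = sqrt(2 * D * S / H)
Numerator: 2 * 37670 * 149 = 11225660
2DS/H = 11225660 / 4.9 = 2290951.0
EOQ = sqrt(2290951.0) = 1513.6 units

1513.6 units


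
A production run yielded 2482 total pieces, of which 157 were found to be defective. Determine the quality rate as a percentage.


Formula: Quality Rate = Good Pieces / Total Pieces * 100
Good pieces = 2482 - 157 = 2325
QR = 2325 / 2482 * 100 = 93.7%

93.7%


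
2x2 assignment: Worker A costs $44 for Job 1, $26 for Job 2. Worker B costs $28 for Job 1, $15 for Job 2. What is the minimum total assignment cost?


Option 1: A->1 + B->2 = $44 + $15 = $59
Option 2: A->2 + B->1 = $26 + $28 = $54
Min cost = min($59, $54) = $54

$54


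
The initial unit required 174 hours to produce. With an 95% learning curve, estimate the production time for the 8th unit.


Formula: T_n = T_1 * (learning_rate)^(log2(n)) where learning_rate = rate/100
Doublings = log2(8) = 3
T_n = 174 * 0.95^3
T_n = 174 * 0.8574 = 149.2 hours

149.2 hours


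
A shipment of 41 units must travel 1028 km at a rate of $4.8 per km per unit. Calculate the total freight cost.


TC = dist * cost * units = 1028 * 4.8 * 41 = $202310.40

$202310.40


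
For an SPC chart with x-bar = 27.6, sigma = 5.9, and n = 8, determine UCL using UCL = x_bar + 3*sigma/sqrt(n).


UCL = 27.6 + 3 * 5.9 / sqrt(8)

33.86


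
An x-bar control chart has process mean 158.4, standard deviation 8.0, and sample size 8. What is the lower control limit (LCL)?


LCL = 158.4 - 3 * 8.0 / sqrt(8)

149.91


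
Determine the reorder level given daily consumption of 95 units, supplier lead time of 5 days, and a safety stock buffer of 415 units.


Formula: ROP = (Daily Demand * Lead Time) + Safety Stock
Demand during lead time = 95 * 5 = 475 units
ROP = 475 + 415 = 890 units

890 units


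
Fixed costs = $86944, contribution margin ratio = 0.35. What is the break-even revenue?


Formula: BER = Fixed Costs / Contribution Margin Ratio
BER = $86944 / 0.35
BER = $248411.43 (to the nearest cent)

$248411.43


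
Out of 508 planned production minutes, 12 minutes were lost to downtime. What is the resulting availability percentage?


Formula: Availability = (Planned Time - Downtime) / Planned Time * 100
Uptime = 508 - 12 = 496 min
Availability = 496 / 508 * 100 = 97.6%

97.6%


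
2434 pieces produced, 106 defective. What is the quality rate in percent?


Formula: Quality Rate = Good Pieces / Total Pieces * 100
Good pieces = 2434 - 106 = 2328
QR = 2328 / 2434 * 100 = 95.6%

95.6%
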